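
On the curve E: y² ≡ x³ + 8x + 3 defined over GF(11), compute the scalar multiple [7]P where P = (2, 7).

(2, 4)

Double-and-add on 7 = (111)₂. Start with P = (2, 7) for the leading 1-bit.
double: tangent at (2, 7): λ = (3·2² + 8)/(2·7) ≡ 9/3. 3⁻¹ ≡ 4 (mod 11) since 3·4 = 12 ≡ 1, so λ ≡ 9·4 ≡ 3.
  x = λ² - 2 - 2 = 9 - 4 ≡ 5; y = λ·(2 - 5) - 7 ≡ 6. → (5, 6)
add P: (5, 6) + (2, 7). λ = (7 - 6)/(2 - 5) ≡ 1/8 mod 11. 8⁻¹ ≡ 7 (mod 11) since 8·7 = 56 ≡ 1, so λ ≡ 7.
  x = λ² - 5 - 2 = 49 - 7 ≡ 9; y = λ·(5 - 9) - 6 ≡ 10. → (9, 10)
double: tangent at (9, 10): λ = (3·9² + 8)/(2·10) ≡ 9/9. 9⁻¹ ≡ 5 (mod 11), so λ ≡ 9·5 ≡ 1.
  x = λ² - 9 - 9 = 1 - 18 ≡ 5; y = λ·(9 - 5) - 10 ≡ 5. → (5, 5)
add P: (5, 5) + (2, 7). λ = (7 - 5)/(2 - 5) ≡ 2/8 mod 11. 8⁻¹ ≡ 7 (mod 11) since 8·7 = 56 ≡ 1, so λ ≡ 3.
  x = λ² - 5 - 2 = 9 - 7 ≡ 2; y = λ·(5 - 2) - 5 ≡ 4. → (2, 4)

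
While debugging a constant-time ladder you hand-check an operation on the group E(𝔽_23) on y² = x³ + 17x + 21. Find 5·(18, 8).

(17, 5)

Write P = (18, 8).
Double-and-add on 5 = (101)₂. Start with P = (18, 8) for the leading 1-bit.
double: tangent at (18, 8): λ = (3·18² + 17)/(2·8) ≡ 0/16. 16⁻¹ ≡ 13 (mod 23) since 16·13 = 208 ≡ 1, so λ ≡ 0·13 ≡ 0.
  x = λ² - 18 - 18 = 0 - 36 ≡ 10; y = λ·(18 - 10) - 8 ≡ 15. → (10, 15)
double: tangent at (10, 15): λ = (3·10² + 17)/(2·15) ≡ 18/7. 7⁻¹ ≡ 10 (mod 23), so λ ≡ 18·10 ≡ 19.
  x = λ² - 10 - 10 = 361 - 20 ≡ 19; y = λ·(10 - 19) - 15 ≡ 21. → (19, 21)
add P: (19, 21) + (18, 8). λ = (8 - 21)/(18 - 19) ≡ 10/22 mod 23. 22⁻¹ ≡ 22 (mod 23), so λ ≡ 13.
  x = λ² - 19 - 18 = 169 - 37 ≡ 17; y = λ·(19 - 17) - 21 ≡ 5. → (17, 5)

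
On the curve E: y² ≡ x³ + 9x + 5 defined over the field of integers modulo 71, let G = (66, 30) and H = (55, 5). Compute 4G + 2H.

(44, 32)

First 4G:
Repeated addition: build up to 4G.
2G: tangent at (66, 30): λ = (3·66² + 9)/(2·30) ≡ 13/60. 60⁻¹ ≡ 58 (mod 71), so λ ≡ 13·58 ≡ 44.
  x = λ² - 66 - 66 = 1936 - 132 ≡ 29; y = λ·(66 - 29) - 30 ≡ 36. → (29, 36)
3G: (29, 36) + (66, 30). λ = (30 - 36)/(66 - 29) ≡ 65/37 mod 71. 37⁻¹ ≡ 48 (mod 71), so λ ≡ 67.
  x = λ² - 29 - 66 = 4489 - 95 ≡ 63; y = λ·(29 - 63) - 36 ≡ 29. → (63, 29)
4G: (63, 29) + (66, 30). λ = (30 - 29)/(66 - 63) ≡ 1/3 mod 71. 3⁻¹ ≡ 24 (mod 71), so λ ≡ 24.
  x = λ² - 63 - 66 = 576 - 129 ≡ 21; y = λ·(63 - 21) - 29 ≡ 56. → (21, 56)
4G = (21, 56).
Next 2H:
Repeated addition: build up to 2H.
2H: tangent at (55, 5): λ = (3·55² + 9)/(2·5) ≡ 67/10. 10⁻¹ ≡ 64 (mod 71), so λ ≡ 67·64 ≡ 28.
  x = λ² - 55 - 55 = 784 - 110 ≡ 35; y = λ·(55 - 35) - 5 ≡ 58. → (35, 58)
2H = (35, 58).
Finally 4G + 2H:
(21, 56) + (35, 58). λ = (58 - 56)/(35 - 21) ≡ 2/14 mod 71. 14⁻¹ ≡ 66 (mod 71), so λ ≡ 61.
  x = λ² - 21 - 35 = 3721 - 56 ≡ 44; y = λ·(21 - 44) - 56 ≡ 32. → (44, 32)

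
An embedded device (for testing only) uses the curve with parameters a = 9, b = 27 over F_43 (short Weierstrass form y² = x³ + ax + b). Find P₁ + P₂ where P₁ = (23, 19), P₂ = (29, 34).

(8, 40)

(23, 19) + (29, 34). λ = (34 - 19)/(29 - 23) ≡ 15/6 mod 43. 6⁻¹ ≡ 36 (mod 43), so λ ≡ 24.
  x = λ² - 23 - 29 = 576 - 52 ≡ 8; y = λ·(23 - 8) - 19 ≡ 40. → (8, 40)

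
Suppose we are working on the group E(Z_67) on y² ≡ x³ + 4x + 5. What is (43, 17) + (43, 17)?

tangent at (43, 17): λ = (3·43² + 4)/(2·17) ≡ 57/34. 34⁻¹ ≡ 2 (mod 67), so λ ≡ 57·2 ≡ 47.
  x = λ² - 43 - 43 = 2209 - 86 ≡ 46; y = λ·(43 - 46) - 17 ≡ 43. → (46, 43)

(46, 43)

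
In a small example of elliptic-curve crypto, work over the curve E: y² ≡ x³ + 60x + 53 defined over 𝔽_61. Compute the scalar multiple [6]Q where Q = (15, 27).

Repeated addition: build up to 6Q.
2Q: tangent at (15, 27): λ = (3·15² + 60)/(2·27) ≡ 3/54. 54⁻¹ ≡ 26 (mod 61) since 54·26 = 1404 ≡ 1, so λ ≡ 3·26 ≡ 17.
  x = λ² - 15 - 15 = 289 - 30 ≡ 15; y = λ·(15 - 15) - 27 ≡ 34. → (15, 34)
3Q: (15, 34) + (15, 27): same x and y₁ ≡ -y₂, so the sum is ∞.
4Q: ∞ + (15, 27) = (15, 27) (identity).
5Q: tangent at (15, 27): λ = (3·15² + 60)/(2·27) ≡ 3/54. 54⁻¹ ≡ 26 (mod 61), so λ ≡ 3·26 ≡ 17.
  x = λ² - 15 - 15 = 289 - 30 ≡ 15; y = λ·(15 - 15) - 27 ≡ 34. → (15, 34)
6Q: (15, 34) + (15, 27): same x and y₁ ≡ -y₂, so the sum is ∞.

O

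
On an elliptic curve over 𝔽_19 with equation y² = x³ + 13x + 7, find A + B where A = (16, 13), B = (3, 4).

(16, 13) + (3, 4). λ = (4 - 13)/(3 - 16) ≡ 10/6 mod 19. 6⁻¹ ≡ 16 (mod 19) since 6·16 = 96 ≡ 1, so λ ≡ 8.
  x = λ² - 16 - 3 = 64 - 19 ≡ 7; y = λ·(16 - 7) - 13 ≡ 2. → (7, 2)

(7, 2)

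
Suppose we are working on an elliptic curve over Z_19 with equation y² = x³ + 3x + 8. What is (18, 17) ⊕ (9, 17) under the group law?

(18, 17) + (9, 17). λ = (17 - 17)/(9 - 18) ≡ 0/10 mod 19. 10⁻¹ ≡ 2 (mod 19) since 10·2 = 20 ≡ 1, so λ ≡ 0.
  x = λ² - 18 - 9 = 0 - 27 ≡ 11; y = λ·(18 - 11) - 17 ≡ 2. → (11, 2)

(11, 2)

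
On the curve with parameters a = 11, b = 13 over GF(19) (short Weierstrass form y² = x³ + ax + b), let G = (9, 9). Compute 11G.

(15, 0)

Double-and-add on 11 = (1011)₂. Start with G = (9, 9) for the leading 1-bit.
double: tangent at (9, 9): λ = (3·9² + 11)/(2·9) ≡ 7/18. 18⁻¹ ≡ 18 (mod 19) since 18·18 = 324 ≡ 1, so λ ≡ 7·18 ≡ 12.
  x = λ² - 9 - 9 = 144 - 18 ≡ 12; y = λ·(9 - 12) - 9 ≡ 12. → (12, 12)
double: tangent at (12, 12): λ = (3·12² + 11)/(2·12) ≡ 6/5. 5⁻¹ ≡ 4 (mod 19), so λ ≡ 6·4 ≡ 5.
  x = λ² - 12 - 12 = 25 - 24 ≡ 1; y = λ·(12 - 1) - 12 ≡ 5. → (1, 5)
add G: (1, 5) + (9, 9). λ = (9 - 5)/(9 - 1) ≡ 4/8 mod 19. 8⁻¹ ≡ 12 (mod 19) since 8·12 = 96 ≡ 1, so λ ≡ 10.
  x = λ² - 1 - 9 = 100 - 10 ≡ 14; y = λ·(1 - 14) - 5 ≡ 17. → (14, 17)
double: tangent at (14, 17): λ = (3·14² + 11)/(2·17) ≡ 10/15. 15⁻¹ ≡ 14 (mod 19), so λ ≡ 10·14 ≡ 7.
  x = λ² - 14 - 14 = 49 - 28 ≡ 2; y = λ·(14 - 2) - 17 ≡ 10. → (2, 10)
add G: (2, 10) + (9, 9). λ = (9 - 10)/(9 - 2) ≡ 18/7 mod 19. 7⁻¹ ≡ 11 (mod 19), so λ ≡ 8.
  x = λ² - 2 - 9 = 64 - 11 ≡ 15; y = λ·(2 - 15) - 10 ≡ 0. → (15, 0)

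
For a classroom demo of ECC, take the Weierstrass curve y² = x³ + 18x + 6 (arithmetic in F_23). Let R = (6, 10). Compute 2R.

tangent at (6, 10): λ = (3·6² + 18)/(2·10) ≡ 11/20. 20⁻¹ ≡ 15 (mod 23), so λ ≡ 11·15 ≡ 4.
  x = λ² - 6 - 6 = 16 - 12 ≡ 4; y = λ·(6 - 4) - 10 ≡ 21. → (4, 21)

(4, 21)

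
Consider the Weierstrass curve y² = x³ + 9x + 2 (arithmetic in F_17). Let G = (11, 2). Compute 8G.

(5, 11)

Repeated addition: build up to 8G.
2G: tangent at (11, 2): λ = (3·11² + 9)/(2·2) ≡ 15/4. 4⁻¹ ≡ 13 (mod 17) since 4·13 = 52 ≡ 1, so λ ≡ 15·13 ≡ 8.
  x = λ² - 11 - 11 = 64 - 22 ≡ 8; y = λ·(11 - 8) - 2 ≡ 5. → (8, 5)
3G: (8, 5) + (11, 2). λ = (2 - 5)/(11 - 8) ≡ 14/3 mod 17. 3⁻¹ ≡ 6 (mod 17) since 3·6 = 18 ≡ 1, so λ ≡ 16.
  x = λ² - 8 - 11 = 256 - 19 ≡ 16; y = λ·(8 - 16) - 5 ≡ 3. → (16, 3)
4G: (16, 3) + (11, 2). λ = (2 - 3)/(11 - 16) ≡ 16/12 mod 17. 12⁻¹ ≡ 10 (mod 17) since 12·10 = 120 ≡ 1, so λ ≡ 7.
  x = λ² - 16 - 11 = 49 - 27 ≡ 5; y = λ·(16 - 5) - 3 ≡ 6. → (5, 6)
5G: (5, 6) + (11, 2). λ = (2 - 6)/(11 - 5) ≡ 13/6 mod 17. 6⁻¹ ≡ 3 (mod 17), so λ ≡ 5.
  x = λ² - 5 - 11 = 25 - 16 ≡ 9; y = λ·(5 - 9) - 6 ≡ 8. → (9, 8)
6G: (9, 8) + (11, 2). λ = (2 - 8)/(11 - 9) ≡ 11/2 mod 17. 2⁻¹ ≡ 9 (mod 17), so λ ≡ 14.
  x = λ² - 9 - 11 = 196 - 20 ≡ 6; y = λ·(9 - 6) - 8 ≡ 0. → (6, 0)
7G: (6, 0) + (11, 2). λ = (2 - 0)/(11 - 6) ≡ 2/5 mod 17. 5⁻¹ ≡ 7 (mod 17), so λ ≡ 14.
  x = λ² - 6 - 11 = 196 - 17 ≡ 9; y = λ·(6 - 9) - 0 ≡ 9. → (9, 9)
8G: (9, 9) + (11, 2). λ = (2 - 9)/(11 - 9) ≡ 10/2 mod 17. 2⁻¹ ≡ 9 (mod 17) since 2·9 = 18 ≡ 1, so λ ≡ 5.
  x = λ² - 9 - 11 = 25 - 20 ≡ 5; y = λ·(9 - 5) - 9 ≡ 11. → (5, 11)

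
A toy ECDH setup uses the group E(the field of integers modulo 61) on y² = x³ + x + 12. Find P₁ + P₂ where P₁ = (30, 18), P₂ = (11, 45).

(45, 29)

(30, 18) + (11, 45). λ = (45 - 18)/(11 - 30) ≡ 27/42 mod 61. 42⁻¹ ≡ 16 (mod 61), so λ ≡ 5.
  x = λ² - 30 - 11 = 25 - 41 ≡ 45; y = λ·(30 - 45) - 18 ≡ 29. → (45, 29)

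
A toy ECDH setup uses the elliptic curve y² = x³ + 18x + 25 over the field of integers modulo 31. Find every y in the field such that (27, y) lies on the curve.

x³ + 18x + 25 = 20194 ≡ 13 (mod 31).
13 is a non-residue mod 31; no y exists.

none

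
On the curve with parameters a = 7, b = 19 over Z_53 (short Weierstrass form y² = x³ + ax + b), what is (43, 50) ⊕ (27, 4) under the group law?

(43, 50) + (27, 4). λ = (4 - 50)/(27 - 43) ≡ 7/37 mod 53. 37⁻¹ ≡ 43 (mod 53), so λ ≡ 36.
  x = λ² - 43 - 27 = 1296 - 70 ≡ 7; y = λ·(43 - 7) - 50 ≡ 27. → (7, 27)

(7, 27)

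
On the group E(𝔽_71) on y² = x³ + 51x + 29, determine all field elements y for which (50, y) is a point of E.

none

x³ + 51x + 29 = 127579 ≡ 63 (mod 71).
63 is a non-residue mod 71; no y exists.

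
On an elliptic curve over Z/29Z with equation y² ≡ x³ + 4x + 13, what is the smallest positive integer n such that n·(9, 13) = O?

9

2P: tangent at (9, 13): λ = (3·9² + 4)/(2·13) ≡ 15/26. 26⁻¹ ≡ 19 (mod 29) since 26·19 = 494 ≡ 1, so λ ≡ 15·19 ≡ 24.
  x = λ² - 9 - 9 = 576 - 18 ≡ 7; y = λ·(9 - 7) - 13 ≡ 6. → (7, 6)
3P: (7, 6) + (9, 13). λ = (13 - 6)/(9 - 7) ≡ 7/2 mod 29. 2⁻¹ ≡ 15 (mod 29), so λ ≡ 18.
  x = λ² - 7 - 9 = 324 - 16 ≡ 18; y = λ·(7 - 18) - 6 ≡ 28. → (18, 28)
4P: (18, 28) + (9, 13). λ = (13 - 28)/(9 - 18) ≡ 14/20 mod 29. 20⁻¹ ≡ 16 (mod 29), so λ ≡ 21.
  x = λ² - 18 - 9 = 441 - 27 ≡ 8; y = λ·(18 - 8) - 28 ≡ 8. → (8, 8)
5P: (8, 8) + (9, 13). λ = (13 - 8)/(9 - 8) ≡ 5/1 mod 29. 1⁻¹ ≡ 1 (mod 29), so λ ≡ 5.
  x = λ² - 8 - 9 = 25 - 17 ≡ 8; y = λ·(8 - 8) - 8 ≡ 21. → (8, 21)
6P: (8, 21) + (9, 13). λ = (13 - 21)/(9 - 8) ≡ 21/1 mod 29. 1⁻¹ ≡ 1 (mod 29) since 1·1 = 1 ≡ 1, so λ ≡ 21.
  x = λ² - 8 - 9 = 441 - 17 ≡ 18; y = λ·(8 - 18) - 21 ≡ 1. → (18, 1)
7P: (18, 1) + (9, 13). λ = (13 - 1)/(9 - 18) ≡ 12/20 mod 29. 20⁻¹ ≡ 16 (mod 29), so λ ≡ 18.
  x = λ² - 18 - 9 = 324 - 27 ≡ 7; y = λ·(18 - 7) - 1 ≡ 23. → (7, 23)
8P: (7, 23) + (9, 13). λ = (13 - 23)/(9 - 7) ≡ 19/2 mod 29. 2⁻¹ ≡ 15 (mod 29) since 2·15 = 30 ≡ 1, so λ ≡ 24.
  x = λ² - 7 - 9 = 576 - 16 ≡ 9; y = λ·(7 - 9) - 23 ≡ 16. → (9, 16)
9P: (9, 16) + (9, 13): same x and y₁ ≡ -y₂, so the sum is O.
9P = O, so the order is 9.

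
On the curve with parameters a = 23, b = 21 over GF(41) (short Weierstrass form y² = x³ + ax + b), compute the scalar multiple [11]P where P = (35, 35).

Double-and-add on 11 = (1011)₂. Start with P = (35, 35) for the leading 1-bit.
double: tangent at (35, 35): λ = (3·35² + 23)/(2·35) ≡ 8/29. 29⁻¹ ≡ 17 (mod 41) since 29·17 = 493 ≡ 1, so λ ≡ 8·17 ≡ 13.
  x = λ² - 35 - 35 = 169 - 70 ≡ 17; y = λ·(35 - 17) - 35 ≡ 35. → (17, 35)
double: tangent at (17, 35): λ = (3·17² + 23)/(2·35) ≡ 29/29. 29⁻¹ ≡ 17 (mod 41) since 29·17 = 493 ≡ 1, so λ ≡ 29·17 ≡ 1.
  x = λ² - 17 - 17 = 1 - 34 ≡ 8; y = λ·(17 - 8) - 35 ≡ 15. → (8, 15)
add P: (8, 15) + (35, 35). λ = (35 - 15)/(35 - 8) ≡ 20/27 mod 41. 27⁻¹ ≡ 38 (mod 41), so λ ≡ 22.
  x = λ² - 8 - 35 = 484 - 43 ≡ 31; y = λ·(8 - 31) - 15 ≡ 12. → (31, 12)
double: tangent at (31, 12): λ = (3·31² + 23)/(2·12) ≡ 36/24. 24⁻¹ ≡ 12 (mod 41), so λ ≡ 36·12 ≡ 22.
  x = λ² - 31 - 31 = 484 - 62 ≡ 12; y = λ·(31 - 12) - 12 ≡ 37. → (12, 37)
add P: (12, 37) + (35, 35). λ = (35 - 37)/(35 - 12) ≡ 39/23 mod 41. 23⁻¹ ≡ 25 (mod 41), so λ ≡ 32.
  x = λ² - 12 - 35 = 1024 - 47 ≡ 34; y = λ·(12 - 34) - 37 ≡ 38. → (34, 38)

(34, 38)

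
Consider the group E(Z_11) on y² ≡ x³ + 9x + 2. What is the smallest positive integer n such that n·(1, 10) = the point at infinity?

2P: tangent at (1, 10): λ = (3·1² + 9)/(2·10) ≡ 1/9. 9⁻¹ ≡ 5 (mod 11), so λ ≡ 1·5 ≡ 5.
  x = λ² - 1 - 1 = 25 - 2 ≡ 1; y = λ·(1 - 1) - 10 ≡ 1. → (1, 1)
3P: (1, 1) + (1, 10): same x and y₁ ≡ -y₂, so the sum is the point at infinity.
3P = the point at infinity, so the order is 3.

3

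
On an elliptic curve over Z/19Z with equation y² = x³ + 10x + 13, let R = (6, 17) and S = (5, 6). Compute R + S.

(15, 17)

(6, 17) + (5, 6). λ = (6 - 17)/(5 - 6) ≡ 8/18 mod 19. 18⁻¹ ≡ 18 (mod 19), so λ ≡ 11.
  x = λ² - 6 - 5 = 121 - 11 ≡ 15; y = λ·(6 - 15) - 17 ≡ 17. → (15, 17)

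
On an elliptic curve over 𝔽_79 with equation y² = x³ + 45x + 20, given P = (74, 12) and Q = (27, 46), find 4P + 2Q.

First 4P:
Repeated addition: build up to 4P.
2P: tangent at (74, 12): λ = (3·74² + 45)/(2·12) ≡ 41/24. 24⁻¹ ≡ 56 (mod 79), so λ ≡ 41·56 ≡ 5.
  x = λ² - 74 - 74 = 25 - 148 ≡ 35; y = λ·(74 - 35) - 12 ≡ 25. → (35, 25)
3P: (35, 25) + (74, 12). λ = (12 - 25)/(74 - 35) ≡ 66/39 mod 79. 39⁻¹ ≡ 77 (mod 79) since 39·77 = 3003 ≡ 1, so λ ≡ 26.
  x = λ² - 35 - 74 = 676 - 109 ≡ 14; y = λ·(35 - 14) - 25 ≡ 47. → (14, 47)
4P: (14, 47) + (74, 12). λ = (12 - 47)/(74 - 14) ≡ 44/60 mod 79. 60⁻¹ ≡ 54 (mod 79) since 60·54 = 3240 ≡ 1, so λ ≡ 6.
  x = λ² - 14 - 74 = 36 - 88 ≡ 27; y = λ·(14 - 27) - 47 ≡ 33. → (27, 33)
4P = (27, 33).
Next 2Q:
Repeated addition: build up to 2Q.
2Q: tangent at (27, 46): λ = (3·27² + 45)/(2·46) ≡ 20/13. 13⁻¹ ≡ 73 (mod 79), so λ ≡ 20·73 ≡ 38.
  x = λ² - 27 - 27 = 1444 - 54 ≡ 47; y = λ·(27 - 47) - 46 ≡ 63. → (47, 63)
2Q = (47, 63).
Finally 4P + 2Q:
(27, 33) + (47, 63). λ = (63 - 33)/(47 - 27) ≡ 30/20 mod 79. 20⁻¹ ≡ 4 (mod 79) since 20·4 = 80 ≡ 1, so λ ≡ 41.
  x = λ² - 27 - 47 = 1681 - 74 ≡ 27; y = λ·(27 - 27) - 33 ≡ 46. → (27, 46)

(27, 46)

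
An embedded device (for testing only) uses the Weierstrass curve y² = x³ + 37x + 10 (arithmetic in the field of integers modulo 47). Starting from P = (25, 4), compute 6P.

Repeated addition: build up to 6P.
2P: tangent at (25, 4): λ = (3·25² + 37)/(2·4) ≡ 32/8. 8⁻¹ ≡ 6 (mod 47), so λ ≡ 32·6 ≡ 4.
  x = λ² - 25 - 25 = 16 - 50 ≡ 13; y = λ·(25 - 13) - 4 ≡ 44. → (13, 44)
3P: (13, 44) + (25, 4). λ = (4 - 44)/(25 - 13) ≡ 7/12 mod 47. 12⁻¹ ≡ 4 (mod 47) since 12·4 = 48 ≡ 1, so λ ≡ 28.
  x = λ² - 13 - 25 = 784 - 38 ≡ 41; y = λ·(13 - 41) - 44 ≡ 18. → (41, 18)
4P: (41, 18) + (25, 4). λ = (4 - 18)/(25 - 41) ≡ 33/31 mod 47. 31⁻¹ ≡ 44 (mod 47) since 31·44 = 1364 ≡ 1, so λ ≡ 42.
  x = λ² - 41 - 25 = 1764 - 66 ≡ 6; y = λ·(41 - 6) - 18 ≡ 42. → (6, 42)
5P: (6, 42) + (25, 4). λ = (4 - 42)/(25 - 6) ≡ 9/19 mod 47. 19⁻¹ ≡ 5 (mod 47), so λ ≡ 45.
  x = λ² - 6 - 25 = 2025 - 31 ≡ 20; y = λ·(6 - 20) - 42 ≡ 33. → (20, 33)
6P: (20, 33) + (25, 4). λ = (4 - 33)/(25 - 20) ≡ 18/5 mod 47. 5⁻¹ ≡ 19 (mod 47), so λ ≡ 13.
  x = λ² - 20 - 25 = 169 - 45 ≡ 30; y = λ·(20 - 30) - 33 ≡ 25. → (30, 25)

(30, 25)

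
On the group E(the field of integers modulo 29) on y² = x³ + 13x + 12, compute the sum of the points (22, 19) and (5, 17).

(22, 19) + (5, 17). λ = (17 - 19)/(5 - 22) ≡ 27/12 mod 29. 12⁻¹ ≡ 17 (mod 29), so λ ≡ 24.
  x = λ² - 22 - 5 = 576 - 27 ≡ 27; y = λ·(22 - 27) - 19 ≡ 6. → (27, 6)

(27, 6)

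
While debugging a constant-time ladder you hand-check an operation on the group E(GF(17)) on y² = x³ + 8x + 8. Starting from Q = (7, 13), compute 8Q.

Repeated addition: build up to 8Q.
2Q: tangent at (7, 13): λ = (3·7² + 8)/(2·13) ≡ 2/9. 9⁻¹ ≡ 2 (mod 17), so λ ≡ 2·2 ≡ 4.
  x = λ² - 7 - 7 = 16 - 14 ≡ 2; y = λ·(7 - 2) - 13 ≡ 7. → (2, 7)
3Q: (2, 7) + (7, 13). λ = (13 - 7)/(7 - 2) ≡ 6/5 mod 17. 5⁻¹ ≡ 7 (mod 17) since 5·7 = 35 ≡ 1, so λ ≡ 8.
  x = λ² - 2 - 7 = 64 - 9 ≡ 4; y = λ·(2 - 4) - 7 ≡ 11. → (4, 11)
4Q: (4, 11) + (7, 13). λ = (13 - 11)/(7 - 4) ≡ 2/3 mod 17. 3⁻¹ ≡ 6 (mod 17) since 3·6 = 18 ≡ 1, so λ ≡ 12.
  x = λ² - 4 - 7 = 144 - 11 ≡ 14; y = λ·(4 - 14) - 11 ≡ 5. → (14, 5)
5Q: (14, 5) + (7, 13). λ = (13 - 5)/(7 - 14) ≡ 8/10 mod 17. 10⁻¹ ≡ 12 (mod 17), so λ ≡ 11.
  x = λ² - 14 - 7 = 121 - 21 ≡ 15; y = λ·(14 - 15) - 5 ≡ 1. → (15, 1)
6Q: (15, 1) + (7, 13). λ = (13 - 1)/(7 - 15) ≡ 12/9 mod 17. 9⁻¹ ≡ 2 (mod 17), so λ ≡ 7.
  x = λ² - 15 - 7 = 49 - 22 ≡ 10; y = λ·(15 - 10) - 1 ≡ 0. → (10, 0)
7Q: (10, 0) + (7, 13). λ = (13 - 0)/(7 - 10) ≡ 13/14 mod 17. 14⁻¹ ≡ 11 (mod 17), so λ ≡ 7.
  x = λ² - 10 - 7 = 49 - 17 ≡ 15; y = λ·(10 - 15) - 0 ≡ 16. → (15, 16)
8Q: (15, 16) + (7, 13). λ = (13 - 16)/(7 - 15) ≡ 14/9 mod 17. 9⁻¹ ≡ 2 (mod 17) since 9·2 = 18 ≡ 1, so λ ≡ 11.
  x = λ² - 15 - 7 = 121 - 22 ≡ 14; y = λ·(15 - 14) - 16 ≡ 12. → (14, 12)

(14, 12)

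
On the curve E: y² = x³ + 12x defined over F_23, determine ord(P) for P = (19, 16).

2P: tangent at (19, 16): λ = (3·19² + 12)/(2·16) ≡ 14/9. 9⁻¹ ≡ 18 (mod 23) since 9·18 = 162 ≡ 1, so λ ≡ 14·18 ≡ 22.
  x = λ² - 19 - 19 = 484 - 38 ≡ 9; y = λ·(19 - 9) - 16 ≡ 20. → (9, 20)
3P: (9, 20) + (19, 16). λ = (16 - 20)/(19 - 9) ≡ 19/10 mod 23. 10⁻¹ ≡ 7 (mod 23) since 10·7 = 70 ≡ 1, so λ ≡ 18.
  x = λ² - 9 - 19 = 324 - 28 ≡ 20; y = λ·(9 - 20) - 20 ≡ 12. → (20, 12)
4P: (20, 12) + (19, 16). λ = (16 - 12)/(19 - 20) ≡ 4/22 mod 23. 22⁻¹ ≡ 22 (mod 23), so λ ≡ 19.
  x = λ² - 20 - 19 = 361 - 39 ≡ 0; y = λ·(20 - 0) - 12 ≡ 0. → (0, 0)
5P: (0, 0) + (19, 16). λ = (16 - 0)/(19 - 0) ≡ 16/19 mod 23. 19⁻¹ ≡ 17 (mod 23), so λ ≡ 19.
  x = λ² - 0 - 19 = 361 - 19 ≡ 20; y = λ·(0 - 20) - 0 ≡ 11. → (20, 11)
6P: (20, 11) + (19, 16). λ = (16 - 11)/(19 - 20) ≡ 5/22 mod 23. 22⁻¹ ≡ 22 (mod 23), so λ ≡ 18.
  x = λ² - 20 - 19 = 324 - 39 ≡ 9; y = λ·(20 - 9) - 11 ≡ 3. → (9, 3)
7P: (9, 3) + (19, 16). λ = (16 - 3)/(19 - 9) ≡ 13/10 mod 23. 10⁻¹ ≡ 7 (mod 23) since 10·7 = 70 ≡ 1, so λ ≡ 22.
  x = λ² - 9 - 19 = 484 - 28 ≡ 19; y = λ·(9 - 19) - 3 ≡ 7. → (19, 7)
8P: (19, 7) + (19, 16): same x and y₁ ≡ -y₂, so the sum is O.
8P = O, so the order is 8.

8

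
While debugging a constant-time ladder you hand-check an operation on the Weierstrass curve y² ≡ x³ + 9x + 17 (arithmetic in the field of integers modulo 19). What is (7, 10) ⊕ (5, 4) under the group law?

(7, 10) + (5, 4). λ = (4 - 10)/(5 - 7) ≡ 13/17 mod 19. 17⁻¹ ≡ 9 (mod 19), so λ ≡ 3.
  x = λ² - 7 - 5 = 9 - 12 ≡ 16; y = λ·(7 - 16) - 10 ≡ 1. → (16, 1)

(16, 1)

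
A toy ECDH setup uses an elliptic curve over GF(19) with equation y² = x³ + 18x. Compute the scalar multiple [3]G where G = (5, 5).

Repeated addition: build up to 3G.
2G: tangent at (5, 5): λ = (3·5² + 18)/(2·5) ≡ 17/10. 10⁻¹ ≡ 2 (mod 19) since 10·2 = 20 ≡ 1, so λ ≡ 17·2 ≡ 15.
  x = λ² - 5 - 5 = 225 - 10 ≡ 6; y = λ·(5 - 6) - 5 ≡ 18. → (6, 18)
3G: (6, 18) + (5, 5). λ = (5 - 18)/(5 - 6) ≡ 6/18 mod 19. 18⁻¹ ≡ 18 (mod 19) since 18·18 = 324 ≡ 1, so λ ≡ 13.
  x = λ² - 6 - 5 = 169 - 11 ≡ 6; y = λ·(6 - 6) - 18 ≡ 1. → (6, 1)

(6, 1)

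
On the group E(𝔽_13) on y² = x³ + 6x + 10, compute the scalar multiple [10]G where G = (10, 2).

(10, 2)

Double-and-add on 10 = (1010)₂. Start with G = (10, 2) for the leading 1-bit.
double: tangent at (10, 2): λ = (3·10² + 6)/(2·2) ≡ 7/4. 4⁻¹ ≡ 10 (mod 13), so λ ≡ 7·10 ≡ 5.
  x = λ² - 10 - 10 = 25 - 20 ≡ 5; y = λ·(10 - 5) - 2 ≡ 10. → (5, 10)
double: tangent at (5, 10): λ = (3·5² + 6)/(2·10) ≡ 3/7. 7⁻¹ ≡ 2 (mod 13) since 7·2 = 14 ≡ 1, so λ ≡ 3·2 ≡ 6.
  x = λ² - 5 - 5 = 36 - 10 ≡ 0; y = λ·(5 - 0) - 10 ≡ 7. → (0, 7)
add G: (0, 7) + (10, 2). λ = (2 - 7)/(10 - 0) ≡ 8/10 mod 13. 10⁻¹ ≡ 4 (mod 13), so λ ≡ 6.
  x = λ² - 0 - 10 = 36 - 10 ≡ 0; y = λ·(0 - 0) - 7 ≡ 6. → (0, 6)
double: tangent at (0, 6): λ = (3·0² + 6)/(2·6) ≡ 6/12. 12⁻¹ ≡ 12 (mod 13) since 12·12 = 144 ≡ 1, so λ ≡ 6·12 ≡ 7.
  x = λ² - 0 - 0 = 49 - 0 ≡ 10; y = λ·(0 - 10) - 6 ≡ 2. → (10, 2)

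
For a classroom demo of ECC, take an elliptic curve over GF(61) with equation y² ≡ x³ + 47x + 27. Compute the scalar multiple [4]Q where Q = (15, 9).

(24, 41)

Double-and-add on 4 = (100)₂. Start with Q = (15, 9) for the leading 1-bit.
double: tangent at (15, 9): λ = (3·15² + 47)/(2·9) ≡ 51/18. 18⁻¹ ≡ 17 (mod 61), so λ ≡ 51·17 ≡ 13.
  x = λ² - 15 - 15 = 169 - 30 ≡ 17; y = λ·(15 - 17) - 9 ≡ 26. → (17, 26)
double: tangent at (17, 26): λ = (3·17² + 47)/(2·26) ≡ 60/52. 52⁻¹ ≡ 27 (mod 61), so λ ≡ 60·27 ≡ 34.
  x = λ² - 17 - 17 = 1156 - 34 ≡ 24; y = λ·(17 - 24) - 26 ≡ 41. → (24, 41)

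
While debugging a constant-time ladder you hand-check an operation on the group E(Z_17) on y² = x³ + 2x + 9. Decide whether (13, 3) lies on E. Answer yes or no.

no

y² = 3² ≡ 9; x³ + 2x + 9 = 2232 ≡ 5 (mod 17). 9 ≠ 5.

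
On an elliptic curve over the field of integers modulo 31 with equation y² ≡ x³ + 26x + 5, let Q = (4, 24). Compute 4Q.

Repeated addition: build up to 4Q.
2Q: tangent at (4, 24): λ = (3·4² + 26)/(2·24) ≡ 12/17. 17⁻¹ ≡ 11 (mod 31) since 17·11 = 187 ≡ 1, so λ ≡ 12·11 ≡ 8.
  x = λ² - 4 - 4 = 64 - 8 ≡ 25; y = λ·(4 - 25) - 24 ≡ 25. → (25, 25)
3Q: (25, 25) + (4, 24). λ = (24 - 25)/(4 - 25) ≡ 30/10 mod 31. 10⁻¹ ≡ 28 (mod 31) since 10·28 = 280 ≡ 1, so λ ≡ 3.
  x = λ² - 25 - 4 = 9 - 29 ≡ 11; y = λ·(25 - 11) - 25 ≡ 17. → (11, 17)
4Q: (11, 17) + (4, 24). λ = (24 - 17)/(4 - 11) ≡ 7/24 mod 31. 24⁻¹ ≡ 22 (mod 31), so λ ≡ 30.
  x = λ² - 11 - 4 = 900 - 15 ≡ 17; y = λ·(11 - 17) - 17 ≡ 20. → (17, 20)

(17, 20)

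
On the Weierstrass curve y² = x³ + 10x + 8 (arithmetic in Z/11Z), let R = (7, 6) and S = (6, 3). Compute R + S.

(7, 5)

(7, 6) + (6, 3). λ = (3 - 6)/(6 - 7) ≡ 8/10 mod 11. 10⁻¹ ≡ 10 (mod 11) since 10·10 = 100 ≡ 1, so λ ≡ 3.
  x = λ² - 7 - 6 = 9 - 13 ≡ 7; y = λ·(7 - 7) - 6 ≡ 5. → (7, 5)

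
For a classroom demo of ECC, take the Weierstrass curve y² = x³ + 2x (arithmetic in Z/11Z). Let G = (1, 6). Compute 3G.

Repeated addition: build up to 3G.
2G: tangent at (1, 6): λ = (3·1² + 2)/(2·6) ≡ 5/1. 1⁻¹ ≡ 1 (mod 11), so λ ≡ 5·1 ≡ 5.
  x = λ² - 1 - 1 = 25 - 2 ≡ 1; y = λ·(1 - 1) - 6 ≡ 5. → (1, 5)
3G: (1, 5) + (1, 6): same x and y₁ ≡ -y₂, so the sum is the point at infinity.

O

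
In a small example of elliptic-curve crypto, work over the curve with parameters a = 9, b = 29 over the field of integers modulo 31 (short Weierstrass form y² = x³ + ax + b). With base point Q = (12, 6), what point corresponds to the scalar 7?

(20, 5)

Double-and-add on 7 = (111)₂. Start with Q = (12, 6) for the leading 1-bit.
double: tangent at (12, 6): λ = (3·12² + 9)/(2·6) ≡ 7/12. 12⁻¹ ≡ 13 (mod 31) since 12·13 = 156 ≡ 1, so λ ≡ 7·13 ≡ 29.
  x = λ² - 12 - 12 = 841 - 24 ≡ 11; y = λ·(12 - 11) - 6 ≡ 23. → (11, 23)
add Q: (11, 23) + (12, 6). λ = (6 - 23)/(12 - 11) ≡ 14/1 mod 31. 1⁻¹ ≡ 1 (mod 31), so λ ≡ 14.
  x = λ² - 11 - 12 = 196 - 23 ≡ 18; y = λ·(11 - 18) - 23 ≡ 3. → (18, 3)
double: tangent at (18, 3): λ = (3·18² + 9)/(2·3) ≡ 20/6. 6⁻¹ ≡ 26 (mod 31), so λ ≡ 20·26 ≡ 24.
  x = λ² - 18 - 18 = 576 - 36 ≡ 13; y = λ·(18 - 13) - 3 ≡ 24. → (13, 24)
add Q: (13, 24) + (12, 6). λ = (6 - 24)/(12 - 13) ≡ 13/30 mod 31. 30⁻¹ ≡ 30 (mod 31) since 30·30 = 900 ≡ 1, so λ ≡ 18.
  x = λ² - 13 - 12 = 324 - 25 ≡ 20; y = λ·(13 - 20) - 24 ≡ 5. → (20, 5)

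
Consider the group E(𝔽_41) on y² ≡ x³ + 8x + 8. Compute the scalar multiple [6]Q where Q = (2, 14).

Repeated addition: build up to 6Q.
2Q: tangent at (2, 14): λ = (3·2² + 8)/(2·14) ≡ 20/28. 28⁻¹ ≡ 22 (mod 41), so λ ≡ 20·22 ≡ 30.
  x = λ² - 2 - 2 = 900 - 4 ≡ 35; y = λ·(2 - 35) - 14 ≡ 21. → (35, 21)
3Q: (35, 21) + (2, 14). λ = (14 - 21)/(2 - 35) ≡ 34/8 mod 41. 8⁻¹ ≡ 36 (mod 41), so λ ≡ 35.
  x = λ² - 35 - 2 = 1225 - 37 ≡ 40; y = λ·(35 - 40) - 21 ≡ 9. → (40, 9)
4Q: (40, 9) + (2, 14). λ = (14 - 9)/(2 - 40) ≡ 5/3 mod 41. 3⁻¹ ≡ 14 (mod 41), so λ ≡ 29.
  x = λ² - 40 - 2 = 841 - 42 ≡ 20; y = λ·(40 - 20) - 9 ≡ 38. → (20, 38)
5Q: (20, 38) + (2, 14). λ = (14 - 38)/(2 - 20) ≡ 17/23 mod 41. 23⁻¹ ≡ 25 (mod 41) since 23·25 = 575 ≡ 1, so λ ≡ 15.
  x = λ² - 20 - 2 = 225 - 22 ≡ 39; y = λ·(20 - 39) - 38 ≡ 5. → (39, 5)
6Q: (39, 5) + (2, 14). λ = (14 - 5)/(2 - 39) ≡ 9/4 mod 41. 4⁻¹ ≡ 31 (mod 41) since 4·31 = 124 ≡ 1, so λ ≡ 33.
  x = λ² - 39 - 2 = 1089 - 41 ≡ 23; y = λ·(39 - 23) - 5 ≡ 31. → (23, 31)

(23, 31)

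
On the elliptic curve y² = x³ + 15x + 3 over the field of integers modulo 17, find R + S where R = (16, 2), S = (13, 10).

(16, 2) + (13, 10). λ = (10 - 2)/(13 - 16) ≡ 8/14 mod 17. 14⁻¹ ≡ 11 (mod 17), so λ ≡ 3.
  x = λ² - 16 - 13 = 9 - 29 ≡ 14; y = λ·(16 - 14) - 2 ≡ 4. → (14, 4)

(14, 4)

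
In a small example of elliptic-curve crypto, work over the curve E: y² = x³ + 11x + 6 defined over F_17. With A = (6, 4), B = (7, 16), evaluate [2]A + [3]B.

(1, 16)

First 2A:
Repeated addition: build up to 2A.
2A: tangent at (6, 4): λ = (3·6² + 11)/(2·4) ≡ 0/8. 8⁻¹ ≡ 15 (mod 17), so λ ≡ 0·15 ≡ 0.
  x = λ² - 6 - 6 = 0 - 12 ≡ 5; y = λ·(6 - 5) - 4 ≡ 13. → (5, 13)
2A = (5, 13).
Next 3B:
Repeated addition: build up to 3B.
2B: tangent at (7, 16): λ = (3·7² + 11)/(2·16) ≡ 5/15. 15⁻¹ ≡ 8 (mod 17) since 15·8 = 120 ≡ 1, so λ ≡ 5·8 ≡ 6.
  x = λ² - 7 - 7 = 36 - 14 ≡ 5; y = λ·(7 - 5) - 16 ≡ 13. → (5, 13)
3B: (5, 13) + (7, 16). λ = (16 - 13)/(7 - 5) ≡ 3/2 mod 17. 2⁻¹ ≡ 9 (mod 17), so λ ≡ 10.
  x = λ² - 5 - 7 = 100 - 12 ≡ 3; y = λ·(5 - 3) - 13 ≡ 7. → (3, 7)
3B = (3, 7).
Finally 2A + 3B:
(5, 13) + (3, 7). λ = (7 - 13)/(3 - 5) ≡ 11/15 mod 17. 15⁻¹ ≡ 8 (mod 17) since 15·8 = 120 ≡ 1, so λ ≡ 3.
  x = λ² - 5 - 3 = 9 - 8 ≡ 1; y = λ·(5 - 1) - 13 ≡ 16. → (1, 16)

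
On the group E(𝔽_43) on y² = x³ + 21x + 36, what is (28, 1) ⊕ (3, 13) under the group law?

(28, 1) + (3, 13). λ = (13 - 1)/(3 - 28) ≡ 12/18 mod 43. 18⁻¹ ≡ 12 (mod 43) since 18·12 = 216 ≡ 1, so λ ≡ 15.
  x = λ² - 28 - 3 = 225 - 31 ≡ 22; y = λ·(28 - 22) - 1 ≡ 3. → (22, 3)

(22, 3)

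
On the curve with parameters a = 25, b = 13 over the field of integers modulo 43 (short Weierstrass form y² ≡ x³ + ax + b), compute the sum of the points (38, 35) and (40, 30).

(25, 40)

(38, 35) + (40, 30). λ = (30 - 35)/(40 - 38) ≡ 38/2 mod 43. 2⁻¹ ≡ 22 (mod 43) since 2·22 = 44 ≡ 1, so λ ≡ 19.
  x = λ² - 38 - 40 = 361 - 78 ≡ 25; y = λ·(38 - 25) - 35 ≡ 40. → (25, 40)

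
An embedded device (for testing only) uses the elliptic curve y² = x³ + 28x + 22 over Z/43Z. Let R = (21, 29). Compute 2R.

(42, 6)

tangent at (21, 29): λ = (3·21² + 28)/(2·29) ≡ 18/15. 15⁻¹ ≡ 23 (mod 43), so λ ≡ 18·23 ≡ 27.
  x = λ² - 21 - 21 = 729 - 42 ≡ 42; y = λ·(21 - 42) - 29 ≡ 6. → (42, 6)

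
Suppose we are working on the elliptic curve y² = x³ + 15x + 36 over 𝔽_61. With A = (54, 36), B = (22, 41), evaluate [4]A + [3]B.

(13, 7)

First 4A:
Double-and-add on 4 = (100)₂. Start with A = (54, 36) for the leading 1-bit.
double: tangent at (54, 36): λ = (3·54² + 15)/(2·36) ≡ 40/11. 11⁻¹ ≡ 50 (mod 61) since 11·50 = 550 ≡ 1, so λ ≡ 40·50 ≡ 48.
  x = λ² - 54 - 54 = 2304 - 108 ≡ 0; y = λ·(54 - 0) - 36 ≡ 55. → (0, 55)
double: tangent at (0, 55): λ = (3·0² + 15)/(2·55) ≡ 15/49. 49⁻¹ ≡ 5 (mod 61), so λ ≡ 15·5 ≡ 14.
  x = λ² - 0 - 0 = 196 - 0 ≡ 13; y = λ·(0 - 13) - 55 ≡ 7. → (13, 7)
4A = (13, 7).
Next 3B:
Repeated addition: build up to 3B.
2B: tangent at (22, 41): λ = (3·22² + 15)/(2·41) ≡ 3/21. 21⁻¹ ≡ 32 (mod 61), so λ ≡ 3·32 ≡ 35.
  x = λ² - 22 - 22 = 1225 - 44 ≡ 22; y = λ·(22 - 22) - 41 ≡ 20. → (22, 20)
3B: (22, 20) + (22, 41): same x and y₁ ≡ -y₂, so the sum is 𝒪.
3B = 𝒪.
Finally 4A + 3B:
(13, 7) + 𝒪 = (13, 7) (identity).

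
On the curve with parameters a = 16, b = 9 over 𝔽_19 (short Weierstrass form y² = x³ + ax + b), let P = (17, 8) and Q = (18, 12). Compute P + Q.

(0, 3)

(17, 8) + (18, 12). λ = (12 - 8)/(18 - 17) ≡ 4/1 mod 19. 1⁻¹ ≡ 1 (mod 19) since 1·1 = 1 ≡ 1, so λ ≡ 4.
  x = λ² - 17 - 18 = 16 - 35 ≡ 0; y = λ·(17 - 0) - 8 ≡ 3. → (0, 3)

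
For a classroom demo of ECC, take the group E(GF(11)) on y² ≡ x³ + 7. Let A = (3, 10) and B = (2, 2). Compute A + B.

(4, 4)

(3, 10) + (2, 2). λ = (2 - 10)/(2 - 3) ≡ 3/10 mod 11. 10⁻¹ ≡ 10 (mod 11), so λ ≡ 8.
  x = λ² - 3 - 2 = 64 - 5 ≡ 4; y = λ·(3 - 4) - 10 ≡ 4. → (4, 4)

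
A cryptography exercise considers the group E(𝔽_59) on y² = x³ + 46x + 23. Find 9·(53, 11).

Write G = (53, 11).
Repeated addition: build up to 9G.
2G: tangent at (53, 11): λ = (3·53² + 46)/(2·11) ≡ 36/22. 22⁻¹ ≡ 51 (mod 59), so λ ≡ 36·51 ≡ 7.
  x = λ² - 53 - 53 = 49 - 106 ≡ 2; y = λ·(53 - 2) - 11 ≡ 51. → (2, 51)
3G: (2, 51) + (53, 11). λ = (11 - 51)/(53 - 2) ≡ 19/51 mod 59. 51⁻¹ ≡ 22 (mod 59), so λ ≡ 5.
  x = λ² - 2 - 53 = 25 - 55 ≡ 29; y = λ·(2 - 29) - 51 ≡ 50. → (29, 50)
4G: (29, 50) + (53, 11). λ = (11 - 50)/(53 - 29) ≡ 20/24 mod 59. 24⁻¹ ≡ 32 (mod 59) since 24·32 = 768 ≡ 1, so λ ≡ 50.
  x = λ² - 29 - 53 = 2500 - 82 ≡ 58; y = λ·(29 - 58) - 50 ≡ 34. → (58, 34)
5G: (58, 34) + (53, 11). λ = (11 - 34)/(53 - 58) ≡ 36/54 mod 59. 54⁻¹ ≡ 47 (mod 59) since 54·47 = 2538 ≡ 1, so λ ≡ 40.
  x = λ² - 58 - 53 = 1600 - 111 ≡ 14; y = λ·(58 - 14) - 34 ≡ 15. → (14, 15)
6G: (14, 15) + (53, 11). λ = (11 - 15)/(53 - 14) ≡ 55/39 mod 59. 39⁻¹ ≡ 56 (mod 59), so λ ≡ 12.
  x = λ² - 14 - 53 = 144 - 67 ≡ 18; y = λ·(14 - 18) - 15 ≡ 55. → (18, 55)
7G: (18, 55) + (53, 11). λ = (11 - 55)/(53 - 18) ≡ 15/35 mod 59. 35⁻¹ ≡ 27 (mod 59) since 35·27 = 945 ≡ 1, so λ ≡ 51.
  x = λ² - 18 - 53 = 2601 - 71 ≡ 52; y = λ·(18 - 52) - 55 ≡ 40. → (52, 40)
8G: (52, 40) + (53, 11). λ = (11 - 40)/(53 - 52) ≡ 30/1 mod 59. 1⁻¹ ≡ 1 (mod 59), so λ ≡ 30.
  x = λ² - 52 - 53 = 900 - 105 ≡ 28; y = λ·(52 - 28) - 40 ≡ 31. → (28, 31)
9G: (28, 31) + (53, 11). λ = (11 - 31)/(53 - 28) ≡ 39/25 mod 59. 25⁻¹ ≡ 26 (mod 59), so λ ≡ 11.
  x = λ² - 28 - 53 = 121 - 81 ≡ 40; y = λ·(28 - 40) - 31 ≡ 14. → (40, 14)

(40, 14)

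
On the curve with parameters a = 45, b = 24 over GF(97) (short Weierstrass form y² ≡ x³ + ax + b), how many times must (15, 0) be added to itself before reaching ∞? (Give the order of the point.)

2P: (15, 0) + (15, 0): same x and y₁ ≡ -y₂, so the sum is ∞.
2P = ∞, so the order is 2.

2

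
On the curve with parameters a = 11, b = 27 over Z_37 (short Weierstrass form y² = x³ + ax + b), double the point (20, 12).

tangent at (20, 12): λ = (3·20² + 11)/(2·12) ≡ 27/24. 24⁻¹ ≡ 17 (mod 37), so λ ≡ 27·17 ≡ 15.
  x = λ² - 20 - 20 = 225 - 40 ≡ 0; y = λ·(20 - 0) - 12 ≡ 29. → (0, 29)

(0, 29)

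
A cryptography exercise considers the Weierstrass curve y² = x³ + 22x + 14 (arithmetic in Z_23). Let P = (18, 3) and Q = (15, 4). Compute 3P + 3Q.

(21, 13)

First 3P:
Repeated addition: build up to 3P.
2P: tangent at (18, 3): λ = (3·18² + 22)/(2·3) ≡ 5/6. 6⁻¹ ≡ 4 (mod 23), so λ ≡ 5·4 ≡ 20.
  x = λ² - 18 - 18 = 400 - 36 ≡ 19; y = λ·(18 - 19) - 3 ≡ 0. → (19, 0)
3P: (19, 0) + (18, 3). λ = (3 - 0)/(18 - 19) ≡ 3/22 mod 23. 22⁻¹ ≡ 22 (mod 23), so λ ≡ 20.
  x = λ² - 19 - 18 = 400 - 37 ≡ 18; y = λ·(19 - 18) - 0 ≡ 20. → (18, 20)
3P = (18, 20).
Next 3Q:
Repeated addition: build up to 3Q.
2Q: tangent at (15, 4): λ = (3·15² + 22)/(2·4) ≡ 7/8. 8⁻¹ ≡ 3 (mod 23), so λ ≡ 7·3 ≡ 21.
  x = λ² - 15 - 15 = 441 - 30 ≡ 20; y = λ·(15 - 20) - 4 ≡ 6. → (20, 6)
3Q: (20, 6) + (15, 4). λ = (4 - 6)/(15 - 20) ≡ 21/18 mod 23. 18⁻¹ ≡ 9 (mod 23) since 18·9 = 162 ≡ 1, so λ ≡ 5.
  x = λ² - 20 - 15 = 25 - 35 ≡ 13; y = λ·(20 - 13) - 6 ≡ 6. → (13, 6)
3Q = (13, 6).
Finally 3P + 3Q:
(18, 20) + (13, 6). λ = (6 - 20)/(13 - 18) ≡ 9/18 mod 23. 18⁻¹ ≡ 9 (mod 23), so λ ≡ 12.
  x = λ² - 18 - 13 = 144 - 31 ≡ 21; y = λ·(18 - 21) - 20 ≡ 13. → (21, 13)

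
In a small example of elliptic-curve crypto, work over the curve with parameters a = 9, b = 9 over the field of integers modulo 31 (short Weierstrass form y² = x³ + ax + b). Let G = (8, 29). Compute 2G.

tangent at (8, 29): λ = (3·8² + 9)/(2·29) ≡ 15/27. 27⁻¹ ≡ 23 (mod 31), so λ ≡ 15·23 ≡ 4.
  x = λ² - 8 - 8 = 16 - 16 ≡ 0; y = λ·(8 - 0) - 29 ≡ 3. → (0, 3)

(0, 3)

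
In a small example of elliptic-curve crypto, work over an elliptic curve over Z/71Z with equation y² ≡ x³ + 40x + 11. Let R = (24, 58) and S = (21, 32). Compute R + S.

(38, 10)

(24, 58) + (21, 32). λ = (32 - 58)/(21 - 24) ≡ 45/68 mod 71. 68⁻¹ ≡ 47 (mod 71) since 68·47 = 3196 ≡ 1, so λ ≡ 56.
  x = λ² - 24 - 21 = 3136 - 45 ≡ 38; y = λ·(24 - 38) - 58 ≡ 10. → (38, 10)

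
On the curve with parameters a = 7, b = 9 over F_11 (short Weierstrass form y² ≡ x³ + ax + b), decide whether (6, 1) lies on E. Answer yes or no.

no

y² = 1² ≡ 1; x³ + 7x + 9 = 267 ≡ 3 (mod 11). 1 ≠ 3.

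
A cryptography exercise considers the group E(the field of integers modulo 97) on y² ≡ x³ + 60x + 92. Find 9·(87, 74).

Write G = (87, 74).
Repeated addition: build up to 9G.
2G: tangent at (87, 74): λ = (3·87² + 60)/(2·74) ≡ 69/51. 51⁻¹ ≡ 78 (mod 97), so λ ≡ 69·78 ≡ 47.
  x = λ² - 87 - 87 = 2209 - 174 ≡ 95; y = λ·(87 - 95) - 74 ≡ 35. → (95, 35)
3G: (95, 35) + (87, 74). λ = (74 - 35)/(87 - 95) ≡ 39/89 mod 97. 89⁻¹ ≡ 12 (mod 97) since 89·12 = 1068 ≡ 1, so λ ≡ 80.
  x = λ² - 95 - 87 = 6400 - 182 ≡ 10; y = λ·(95 - 10) - 35 ≡ 72. → (10, 72)
4G: (10, 72) + (87, 74). λ = (74 - 72)/(87 - 10) ≡ 2/77 mod 97. 77⁻¹ ≡ 63 (mod 97) since 77·63 = 4851 ≡ 1, so λ ≡ 29.
  x = λ² - 10 - 87 = 841 - 97 ≡ 65; y = λ·(10 - 65) - 72 ≡ 79. → (65, 79)
5G: (65, 79) + (87, 74). λ = (74 - 79)/(87 - 65) ≡ 92/22 mod 97. 22⁻¹ ≡ 75 (mod 97) since 22·75 = 1650 ≡ 1, so λ ≡ 13.
  x = λ² - 65 - 87 = 169 - 152 ≡ 17; y = λ·(65 - 17) - 79 ≡ 60. → (17, 60)
6G: (17, 60) + (87, 74). λ = (74 - 60)/(87 - 17) ≡ 14/70 mod 97. 70⁻¹ ≡ 79 (mod 97), so λ ≡ 39.
  x = λ² - 17 - 87 = 1521 - 104 ≡ 59; y = λ·(17 - 59) - 60 ≡ 48. → (59, 48)
7G: (59, 48) + (87, 74). λ = (74 - 48)/(87 - 59) ≡ 26/28 mod 97. 28⁻¹ ≡ 52 (mod 97), so λ ≡ 91.
  x = λ² - 59 - 87 = 8281 - 146 ≡ 84; y = λ·(59 - 84) - 48 ≡ 5. → (84, 5)
8G: (84, 5) + (87, 74). λ = (74 - 5)/(87 - 84) ≡ 69/3 mod 97. 3⁻¹ ≡ 65 (mod 97), so λ ≡ 23.
  x = λ² - 84 - 87 = 529 - 171 ≡ 67; y = λ·(84 - 67) - 5 ≡ 95. → (67, 95)
9G: (67, 95) + (87, 74). λ = (74 - 95)/(87 - 67) ≡ 76/20 mod 97. 20⁻¹ ≡ 34 (mod 97), so λ ≡ 62.
  x = λ² - 67 - 87 = 3844 - 154 ≡ 4; y = λ·(67 - 4) - 95 ≡ 28. → (4, 28)

(4, 28)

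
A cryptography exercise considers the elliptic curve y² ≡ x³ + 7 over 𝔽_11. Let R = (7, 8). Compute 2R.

(6, 6)

tangent at (7, 8): λ = (3·7² + 0)/(2·8) ≡ 4/5. 5⁻¹ ≡ 9 (mod 11), so λ ≡ 4·9 ≡ 3.
  x = λ² - 7 - 7 = 9 - 14 ≡ 6; y = λ·(7 - 6) - 8 ≡ 6. → (6, 6)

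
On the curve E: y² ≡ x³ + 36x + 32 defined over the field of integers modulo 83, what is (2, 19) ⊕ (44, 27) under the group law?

(2, 19) + (44, 27). λ = (27 - 19)/(44 - 2) ≡ 8/42 mod 83. 42⁻¹ ≡ 2 (mod 83) since 42·2 = 84 ≡ 1, so λ ≡ 16.
  x = λ² - 2 - 44 = 256 - 46 ≡ 44; y = λ·(2 - 44) - 19 ≡ 56. → (44, 56)

(44, 56)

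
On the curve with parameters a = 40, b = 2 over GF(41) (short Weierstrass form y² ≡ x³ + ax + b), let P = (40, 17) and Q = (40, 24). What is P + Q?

The two points share x = 40 and their y-coordinates satisfy 17 + 24 ≡ 0 (mod 41), so they are inverses. Their sum is the point at infinity.

O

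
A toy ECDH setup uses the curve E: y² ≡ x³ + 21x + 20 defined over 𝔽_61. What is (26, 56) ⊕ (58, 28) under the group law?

(26, 56) + (58, 28). λ = (28 - 56)/(58 - 26) ≡ 33/32 mod 61. 32⁻¹ ≡ 21 (mod 61), so λ ≡ 22.
  x = λ² - 26 - 58 = 484 - 84 ≡ 34; y = λ·(26 - 34) - 56 ≡ 12. → (34, 12)

(34, 12)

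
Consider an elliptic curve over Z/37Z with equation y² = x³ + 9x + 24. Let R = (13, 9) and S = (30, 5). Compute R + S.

(13, 9) + (30, 5). λ = (5 - 9)/(30 - 13) ≡ 33/17 mod 37. 17⁻¹ ≡ 24 (mod 37), so λ ≡ 15.
  x = λ² - 13 - 30 = 225 - 43 ≡ 34; y = λ·(13 - 34) - 9 ≡ 9. → (34, 9)

(34, 9)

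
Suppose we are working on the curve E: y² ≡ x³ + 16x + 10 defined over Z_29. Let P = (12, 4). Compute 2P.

(9, 19)

tangent at (12, 4): λ = (3·12² + 16)/(2·4) ≡ 13/8. 8⁻¹ ≡ 11 (mod 29), so λ ≡ 13·11 ≡ 27.
  x = λ² - 12 - 12 = 729 - 24 ≡ 9; y = λ·(12 - 9) - 4 ≡ 19. → (9, 19)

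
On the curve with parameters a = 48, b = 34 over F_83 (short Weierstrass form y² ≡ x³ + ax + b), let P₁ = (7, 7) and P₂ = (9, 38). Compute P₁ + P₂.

(79, 39)

(7, 7) + (9, 38). λ = (38 - 7)/(9 - 7) ≡ 31/2 mod 83. 2⁻¹ ≡ 42 (mod 83), so λ ≡ 57.
  x = λ² - 7 - 9 = 3249 - 16 ≡ 79; y = λ·(7 - 79) - 7 ≡ 39. → (79, 39)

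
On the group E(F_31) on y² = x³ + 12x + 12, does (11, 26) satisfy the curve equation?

no

y² = 26² ≡ 25; x³ + 12x + 12 = 1475 ≡ 18 (mod 31). 25 ≠ 18.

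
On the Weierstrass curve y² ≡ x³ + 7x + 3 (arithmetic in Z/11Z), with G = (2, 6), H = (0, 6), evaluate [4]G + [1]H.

(1, 0)

First 4G:
Repeated addition: build up to 4G.
2G: tangent at (2, 6): λ = (3·2² + 7)/(2·6) ≡ 8/1. 1⁻¹ ≡ 1 (mod 11), so λ ≡ 8·1 ≡ 8.
  x = λ² - 2 - 2 = 64 - 4 ≡ 5; y = λ·(2 - 5) - 6 ≡ 3. → (5, 3)
3G: (5, 3) + (2, 6). λ = (6 - 3)/(2 - 5) ≡ 3/8 mod 11. 8⁻¹ ≡ 7 (mod 11), so λ ≡ 10.
  x = λ² - 5 - 2 = 100 - 7 ≡ 5; y = λ·(5 - 5) - 3 ≡ 8. → (5, 8)
4G: (5, 8) + (2, 6). λ = (6 - 8)/(2 - 5) ≡ 9/8 mod 11. 8⁻¹ ≡ 7 (mod 11) since 8·7 = 56 ≡ 1, so λ ≡ 8.
  x = λ² - 5 - 2 = 64 - 7 ≡ 2; y = λ·(5 - 2) - 8 ≡ 5. → (2, 5)
4G = (2, 5).
Finally 4G + H:
(2, 5) + (0, 6). λ = (6 - 5)/(0 - 2) ≡ 1/9 mod 11. 9⁻¹ ≡ 5 (mod 11), so λ ≡ 5.
  x = λ² - 2 - 0 = 25 - 2 ≡ 1; y = λ·(2 - 1) - 5 ≡ 0. → (1, 0)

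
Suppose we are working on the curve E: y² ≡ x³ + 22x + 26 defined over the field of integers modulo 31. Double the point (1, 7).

(14, 3)

tangent at (1, 7): λ = (3·1² + 22)/(2·7) ≡ 25/14. 14⁻¹ ≡ 20 (mod 31), so λ ≡ 25·20 ≡ 4.
  x = λ² - 1 - 1 = 16 - 2 ≡ 14; y = λ·(1 - 14) - 7 ≡ 3. → (14, 3)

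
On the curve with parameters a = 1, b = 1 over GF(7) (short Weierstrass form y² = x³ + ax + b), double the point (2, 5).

(0, 6)

tangent at (2, 5): λ = (3·2² + 1)/(2·5) ≡ 6/3. 3⁻¹ ≡ 5 (mod 7) since 3·5 = 15 ≡ 1, so λ ≡ 6·5 ≡ 2.
  x = λ² - 2 - 2 = 4 - 4 ≡ 0; y = λ·(2 - 0) - 5 ≡ 6. → (0, 6)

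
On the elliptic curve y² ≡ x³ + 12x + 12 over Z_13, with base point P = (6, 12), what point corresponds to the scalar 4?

Double-and-add on 4 = (100)₂. Start with P = (6, 12) for the leading 1-bit.
double: tangent at (6, 12): λ = (3·6² + 12)/(2·12) ≡ 3/11. 11⁻¹ ≡ 6 (mod 13), so λ ≡ 3·6 ≡ 5.
  x = λ² - 6 - 6 = 25 - 12 ≡ 0; y = λ·(6 - 0) - 12 ≡ 5. → (0, 5)
double: tangent at (0, 5): λ = (3·0² + 12)/(2·5) ≡ 12/10. 10⁻¹ ≡ 4 (mod 13), so λ ≡ 12·4 ≡ 9.
  x = λ² - 0 - 0 = 81 - 0 ≡ 3; y = λ·(0 - 3) - 5 ≡ 7. → (3, 7)

(3, 7)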